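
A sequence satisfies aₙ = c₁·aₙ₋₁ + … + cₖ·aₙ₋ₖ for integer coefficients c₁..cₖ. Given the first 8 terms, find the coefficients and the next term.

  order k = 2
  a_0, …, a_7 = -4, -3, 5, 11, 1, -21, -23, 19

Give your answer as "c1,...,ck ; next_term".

1,-2 ; 65

  a_2 = 1·-3 + -2·-4 = 5
  a_3 = 1·5 + -2·-3 = 11
  a_4 = 1·11 + -2·5 = 1
  a_5 = 1·1 + -2·11 = -21
  a_6 = 1·-21 + -2·1 = -23
  a_7 = 1·-23 + -2·-21 = 19
  a_8 = 1·19 + -2·-23 = 65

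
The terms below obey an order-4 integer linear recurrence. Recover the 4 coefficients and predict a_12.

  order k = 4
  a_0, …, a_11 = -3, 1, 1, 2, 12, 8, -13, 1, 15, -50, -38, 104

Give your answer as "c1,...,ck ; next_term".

  a_4 = 1·2 + -2·1 + 3·1 + -3·-3 = 12
  a_5 = 1·12 + -2·2 + 3·1 + -3·1 = 8
  a_6 = 1·8 + -2·12 + 3·2 + -3·1 = -13
  a_7 = 1·-13 + -2·8 + 3·12 + -3·2 = 1
  a_8 = 1·1 + -2·-13 + 3·8 + -3·12 = 15
  a_9 = 1·15 + -2·1 + 3·-13 + -3·8 = -50
  a_10 = 1·-50 + -2·15 + 3·1 + -3·-13 = -38
  a_11 = 1·-38 + -2·-50 + 3·15 + -3·1 = 104
  a_12 = 1·104 + -2·-38 + 3·-50 + -3·15 = -15

1,-2,3,-3 ; -15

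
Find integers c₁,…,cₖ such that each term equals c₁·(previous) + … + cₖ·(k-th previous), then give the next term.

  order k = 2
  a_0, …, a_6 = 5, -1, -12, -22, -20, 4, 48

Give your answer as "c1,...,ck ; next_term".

  a_2 = 2·-1 + -2·5 = -12
  a_3 = 2·-12 + -2·-1 = -22
  a_4 = 2·-22 + -2·-12 = -20
  a_5 = 2·-20 + -2·-22 = 4
  a_6 = 2·4 + -2·-20 = 48
  a_7 = 2·48 + -2·4 = 88

2,-2 ; 88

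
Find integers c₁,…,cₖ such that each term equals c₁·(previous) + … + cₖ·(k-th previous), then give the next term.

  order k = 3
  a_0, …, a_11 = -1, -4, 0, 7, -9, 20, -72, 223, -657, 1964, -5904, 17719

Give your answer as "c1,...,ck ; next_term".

-3,-1,-3 ; -53145

  a_3 = -3·0 + -1·-4 + -3·-1 = 7
  a_4 = -3·7 + -1·0 + -3·-4 = -9
  a_5 = -3·-9 + -1·7 + -3·0 = 20
  a_6 = -3·20 + -1·-9 + -3·7 = -72
  a_7 = -3·-72 + -1·20 + -3·-9 = 223
  a_8 = -3·223 + -1·-72 + -3·20 = -657
  a_9 = -3·-657 + -1·223 + -3·-72 = 1964
  a_10 = -3·1964 + -1·-657 + -3·223 = -5904
  a_11 = -3·-5904 + -1·1964 + -3·-657 = 17719
  a_12 = -3·17719 + -1·-5904 + -3·1964 = -53145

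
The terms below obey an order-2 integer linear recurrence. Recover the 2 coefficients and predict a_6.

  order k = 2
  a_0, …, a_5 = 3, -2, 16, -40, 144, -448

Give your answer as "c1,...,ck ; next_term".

-2,4 ; 1472

  a_2 = -2·-2 + 4·3 = 16
  a_3 = -2·16 + 4·-2 = -40
  a_4 = -2·-40 + 4·16 = 144
  a_5 = -2·144 + 4·-40 = -448
  a_6 = -2·-448 + 4·144 = 1472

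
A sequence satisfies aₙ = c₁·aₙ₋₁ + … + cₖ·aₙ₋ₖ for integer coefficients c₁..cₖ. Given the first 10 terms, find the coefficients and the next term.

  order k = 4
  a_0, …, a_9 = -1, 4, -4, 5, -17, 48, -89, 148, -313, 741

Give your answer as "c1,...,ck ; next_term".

  a_4 = -2·5 + -2·-4 + -3·4 + 3·-1 = -17
  a_5 = -2·-17 + -2·5 + -3·-4 + 3·4 = 48
  a_6 = -2·48 + -2·-17 + -3·5 + 3·-4 = -89
  a_7 = -2·-89 + -2·48 + -3·-17 + 3·5 = 148
  a_8 = -2·148 + -2·-89 + -3·48 + 3·-17 = -313
  a_9 = -2·-313 + -2·148 + -3·-89 + 3·48 = 741
  a_10 = -2·741 + -2·-313 + -3·148 + 3·-89 = -1567

-2,-2,-3,3 ; -1567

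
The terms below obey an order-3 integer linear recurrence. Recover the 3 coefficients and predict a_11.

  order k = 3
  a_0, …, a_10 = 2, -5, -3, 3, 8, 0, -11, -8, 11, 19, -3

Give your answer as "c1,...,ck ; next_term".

  a_3 = 0·-3 + -1·-5 + -1·2 = 3
  a_4 = 0·3 + -1·-3 + -1·-5 = 8
  a_5 = 0·8 + -1·3 + -1·-3 = 0
  a_6 = 0·0 + -1·8 + -1·3 = -11
  a_7 = 0·-11 + -1·0 + -1·8 = -8
  a_8 = 0·-8 + -1·-11 + -1·0 = 11
  a_9 = 0·11 + -1·-8 + -1·-11 = 19
  a_10 = 0·19 + -1·11 + -1·-8 = -3
  a_11 = 0·-3 + -1·19 + -1·11 = -30

0,-1,-1 ; -30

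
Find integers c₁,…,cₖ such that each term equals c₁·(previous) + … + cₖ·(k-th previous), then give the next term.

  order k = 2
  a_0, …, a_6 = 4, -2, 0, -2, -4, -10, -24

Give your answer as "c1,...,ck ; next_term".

2,1 ; -58

  a_2 = 2·-2 + 1·4 = 0
  a_3 = 2·0 + 1·-2 = -2
  a_4 = 2·-2 + 1·0 = -4
  a_5 = 2·-4 + 1·-2 = -10
  a_6 = 2·-10 + 1·-4 = -24
  a_7 = 2·-24 + 1·-10 = -58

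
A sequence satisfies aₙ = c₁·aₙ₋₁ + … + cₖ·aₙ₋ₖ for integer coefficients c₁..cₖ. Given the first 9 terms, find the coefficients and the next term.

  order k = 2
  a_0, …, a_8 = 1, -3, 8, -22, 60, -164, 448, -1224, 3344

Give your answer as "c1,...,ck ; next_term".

  a_2 = -2·-3 + 2·1 = 8
  a_3 = -2·8 + 2·-3 = -22
  a_4 = -2·-22 + 2·8 = 60
  a_5 = -2·60 + 2·-22 = -164
  a_6 = -2·-164 + 2·60 = 448
  a_7 = -2·448 + 2·-164 = -1224
  a_8 = -2·-1224 + 2·448 = 3344
  a_9 = -2·3344 + 2·-1224 = -9136

-2,2 ; -9136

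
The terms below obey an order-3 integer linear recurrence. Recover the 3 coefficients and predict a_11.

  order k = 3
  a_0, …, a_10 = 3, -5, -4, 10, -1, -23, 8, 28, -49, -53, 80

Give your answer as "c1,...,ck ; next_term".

  a_3 = 1·-4 + -1·-5 + 3·3 = 10
  a_4 = 1·10 + -1·-4 + 3·-5 = -1
  a_5 = 1·-1 + -1·10 + 3·-4 = -23
  a_6 = 1·-23 + -1·-1 + 3·10 = 8
  a_7 = 1·8 + -1·-23 + 3·-1 = 28
  a_8 = 1·28 + -1·8 + 3·-23 = -49
  a_9 = 1·-49 + -1·28 + 3·8 = -53
  a_10 = 1·-53 + -1·-49 + 3·28 = 80
  a_11 = 1·80 + -1·-53 + 3·-49 = -14

1,-1,3 ; -14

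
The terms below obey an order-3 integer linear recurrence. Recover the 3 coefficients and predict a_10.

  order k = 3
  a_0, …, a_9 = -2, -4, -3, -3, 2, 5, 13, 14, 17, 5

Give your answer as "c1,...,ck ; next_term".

1,1,-2 ; -6

  a_3 = 1·-3 + 1·-4 + -2·-2 = -3
  a_4 = 1·-3 + 1·-3 + -2·-4 = 2
  a_5 = 1·2 + 1·-3 + -2·-3 = 5
  a_6 = 1·5 + 1·2 + -2·-3 = 13
  a_7 = 1·13 + 1·5 + -2·2 = 14
  a_8 = 1·14 + 1·13 + -2·5 = 17
  a_9 = 1·17 + 1·14 + -2·13 = 5
  a_10 = 1·5 + 1·17 + -2·14 = -6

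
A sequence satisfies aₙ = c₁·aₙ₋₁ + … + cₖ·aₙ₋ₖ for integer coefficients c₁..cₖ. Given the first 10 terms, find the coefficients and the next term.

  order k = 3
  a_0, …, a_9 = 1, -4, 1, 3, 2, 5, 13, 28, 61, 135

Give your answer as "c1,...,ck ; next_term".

2,0,1 ; 298

  a_3 = 2·1 + 0·-4 + 1·1 = 3
  a_4 = 2·3 + 0·1 + 1·-4 = 2
  a_5 = 2·2 + 0·3 + 1·1 = 5
  a_6 = 2·5 + 0·2 + 1·3 = 13
  a_7 = 2·13 + 0·5 + 1·2 = 28
  a_8 = 2·28 + 0·13 + 1·5 = 61
  a_9 = 2·61 + 0·28 + 1·13 = 135
  a_10 = 2·135 + 0·61 + 1·28 = 298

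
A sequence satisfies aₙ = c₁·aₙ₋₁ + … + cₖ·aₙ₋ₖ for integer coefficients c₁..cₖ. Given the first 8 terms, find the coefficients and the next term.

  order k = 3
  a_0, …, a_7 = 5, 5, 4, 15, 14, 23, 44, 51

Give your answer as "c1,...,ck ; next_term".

  a_3 = 0·4 + 1·5 + 2·5 = 15
  a_4 = 0·15 + 1·4 + 2·5 = 14
  a_5 = 0·14 + 1·15 + 2·4 = 23
  a_6 = 0·23 + 1·14 + 2·15 = 44
  a_7 = 0·44 + 1·23 + 2·14 = 51
  a_8 = 0·51 + 1·44 + 2·23 = 90

0,1,2 ; 90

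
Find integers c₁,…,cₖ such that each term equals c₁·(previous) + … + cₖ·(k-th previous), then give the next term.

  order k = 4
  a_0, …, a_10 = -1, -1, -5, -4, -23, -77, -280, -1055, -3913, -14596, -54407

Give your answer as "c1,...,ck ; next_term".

3,3,0,-4 ; -202789

  a_4 = 3·-4 + 3·-5 + 0·-1 + -4·-1 = -23
  a_5 = 3·-23 + 3·-4 + 0·-5 + -4·-1 = -77
  a_6 = 3·-77 + 3·-23 + 0·-4 + -4·-5 = -280
  a_7 = 3·-280 + 3·-77 + 0·-23 + -4·-4 = -1055
  a_8 = 3·-1055 + 3·-280 + 0·-77 + -4·-23 = -3913
  a_9 = 3·-3913 + 3·-1055 + 0·-280 + -4·-77 = -14596
  a_10 = 3·-14596 + 3·-3913 + 0·-1055 + -4·-280 = -54407
  a_11 = 3·-54407 + 3·-14596 + 0·-3913 + -4·-1055 = -202789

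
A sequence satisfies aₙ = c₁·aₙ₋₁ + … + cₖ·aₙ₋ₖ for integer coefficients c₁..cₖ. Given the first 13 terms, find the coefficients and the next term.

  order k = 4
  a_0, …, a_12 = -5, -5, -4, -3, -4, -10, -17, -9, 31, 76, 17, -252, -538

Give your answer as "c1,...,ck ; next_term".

2,-3,-1,3 ; -109

  a_4 = 2·-3 + -3·-4 + -1·-5 + 3·-5 = -4
  a_5 = 2·-4 + -3·-3 + -1·-4 + 3·-5 = -10
  a_6 = 2·-10 + -3·-4 + -1·-3 + 3·-4 = -17
  a_7 = 2·-17 + -3·-10 + -1·-4 + 3·-3 = -9
  a_8 = 2·-9 + -3·-17 + -1·-10 + 3·-4 = 31
  a_9 = 2·31 + -3·-9 + -1·-17 + 3·-10 = 76
  a_10 = 2·76 + -3·31 + -1·-9 + 3·-17 = 17
  a_11 = 2·17 + -3·76 + -1·31 + 3·-9 = -252
  a_12 = 2·-252 + -3·17 + -1·76 + 3·31 = -538
  a_13 = 2·-538 + -3·-252 + -1·17 + 3·76 = -109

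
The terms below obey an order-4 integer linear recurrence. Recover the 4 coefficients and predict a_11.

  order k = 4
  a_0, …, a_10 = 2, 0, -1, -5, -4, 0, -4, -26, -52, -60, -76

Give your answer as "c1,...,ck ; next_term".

  a_4 = 2·-5 + -2·-1 + 2·0 + 2·2 = -4
  a_5 = 2·-4 + -2·-5 + 2·-1 + 2·0 = 0
  a_6 = 2·0 + -2·-4 + 2·-5 + 2·-1 = -4
  a_7 = 2·-4 + -2·0 + 2·-4 + 2·-5 = -26
  a_8 = 2·-26 + -2·-4 + 2·0 + 2·-4 = -52
  a_9 = 2·-52 + -2·-26 + 2·-4 + 2·0 = -60
  a_10 = 2·-60 + -2·-52 + 2·-26 + 2·-4 = -76
  a_11 = 2·-76 + -2·-60 + 2·-52 + 2·-26 = -188

2,-2,2,2 ; -188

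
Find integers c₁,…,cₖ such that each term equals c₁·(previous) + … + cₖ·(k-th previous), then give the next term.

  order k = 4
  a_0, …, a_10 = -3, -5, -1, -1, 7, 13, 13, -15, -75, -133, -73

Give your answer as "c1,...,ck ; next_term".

  a_4 = 2·-1 + -2·-1 + -2·-5 + 1·-3 = 7
  a_5 = 2·7 + -2·-1 + -2·-1 + 1·-5 = 13
  a_6 = 2·13 + -2·7 + -2·-1 + 1·-1 = 13
  a_7 = 2·13 + -2·13 + -2·7 + 1·-1 = -15
  a_8 = 2·-15 + -2·13 + -2·13 + 1·7 = -75
  a_9 = 2·-75 + -2·-15 + -2·13 + 1·13 = -133
  a_10 = 2·-133 + -2·-75 + -2·-15 + 1·13 = -73
  a_11 = 2·-73 + -2·-133 + -2·-75 + 1·-15 = 255

2,-2,-2,1 ; 255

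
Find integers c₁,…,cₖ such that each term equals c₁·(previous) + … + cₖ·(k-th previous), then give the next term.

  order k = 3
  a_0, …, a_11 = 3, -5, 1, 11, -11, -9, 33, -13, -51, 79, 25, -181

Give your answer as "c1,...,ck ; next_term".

  a_3 = 0·1 + -1·-5 + 2·3 = 11
  a_4 = 0·11 + -1·1 + 2·-5 = -11
  a_5 = 0·-11 + -1·11 + 2·1 = -9
  a_6 = 0·-9 + -1·-11 + 2·11 = 33
  a_7 = 0·33 + -1·-9 + 2·-11 = -13
  a_8 = 0·-13 + -1·33 + 2·-9 = -51
  a_9 = 0·-51 + -1·-13 + 2·33 = 79
  a_10 = 0·79 + -1·-51 + 2·-13 = 25
  a_11 = 0·25 + -1·79 + 2·-51 = -181
  a_12 = 0·-181 + -1·25 + 2·79 = 133

0,-1,2 ; 133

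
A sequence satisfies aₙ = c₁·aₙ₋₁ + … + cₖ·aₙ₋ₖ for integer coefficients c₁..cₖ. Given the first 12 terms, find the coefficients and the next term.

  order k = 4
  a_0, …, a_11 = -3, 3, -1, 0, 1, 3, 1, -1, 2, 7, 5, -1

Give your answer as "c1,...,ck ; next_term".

1,-1,1,1 ; 3

  a_4 = 1·0 + -1·-1 + 1·3 + 1·-3 = 1
  a_5 = 1·1 + -1·0 + 1·-1 + 1·3 = 3
  a_6 = 1·3 + -1·1 + 1·0 + 1·-1 = 1
  a_7 = 1·1 + -1·3 + 1·1 + 1·0 = -1
  a_8 = 1·-1 + -1·1 + 1·3 + 1·1 = 2
  a_9 = 1·2 + -1·-1 + 1·1 + 1·3 = 7
  a_10 = 1·7 + -1·2 + 1·-1 + 1·1 = 5
  a_11 = 1·5 + -1·7 + 1·2 + 1·-1 = -1
  a_12 = 1·-1 + -1·5 + 1·7 + 1·2 = 3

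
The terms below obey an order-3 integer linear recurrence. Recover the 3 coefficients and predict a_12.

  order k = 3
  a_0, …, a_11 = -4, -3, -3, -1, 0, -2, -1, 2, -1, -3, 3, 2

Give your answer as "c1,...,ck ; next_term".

  a_3 = 0·-3 + -1·-3 + 1·-4 = -1
  a_4 = 0·-1 + -1·-3 + 1·-3 = 0
  a_5 = 0·0 + -1·-1 + 1·-3 = -2
  a_6 = 0·-2 + -1·0 + 1·-1 = -1
  a_7 = 0·-1 + -1·-2 + 1·0 = 2
  a_8 = 0·2 + -1·-1 + 1·-2 = -1
  a_9 = 0·-1 + -1·2 + 1·-1 = -3
  a_10 = 0·-3 + -1·-1 + 1·2 = 3
  a_11 = 0·3 + -1·-3 + 1·-1 = 2
  a_12 = 0·2 + -1·3 + 1·-3 = -6

0,-1,1 ; -6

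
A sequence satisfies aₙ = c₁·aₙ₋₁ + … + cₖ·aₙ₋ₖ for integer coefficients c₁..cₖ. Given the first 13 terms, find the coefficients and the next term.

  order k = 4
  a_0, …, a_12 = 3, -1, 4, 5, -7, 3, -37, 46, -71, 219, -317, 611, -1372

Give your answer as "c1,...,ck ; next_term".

  a_4 = -1·5 + 1·4 + -3·-1 + -3·3 = -7
  a_5 = -1·-7 + 1·5 + -3·4 + -3·-1 = 3
  a_6 = -1·3 + 1·-7 + -3·5 + -3·4 = -37
  a_7 = -1·-37 + 1·3 + -3·-7 + -3·5 = 46
  a_8 = -1·46 + 1·-37 + -3·3 + -3·-7 = -71
  a_9 = -1·-71 + 1·46 + -3·-37 + -3·3 = 219
  a_10 = -1·219 + 1·-71 + -3·46 + -3·-37 = -317
  a_11 = -1·-317 + 1·219 + -3·-71 + -3·46 = 611
  a_12 = -1·611 + 1·-317 + -3·219 + -3·-71 = -1372
  a_13 = -1·-1372 + 1·611 + -3·-317 + -3·219 = 2277

-1,1,-3,-3 ; 2277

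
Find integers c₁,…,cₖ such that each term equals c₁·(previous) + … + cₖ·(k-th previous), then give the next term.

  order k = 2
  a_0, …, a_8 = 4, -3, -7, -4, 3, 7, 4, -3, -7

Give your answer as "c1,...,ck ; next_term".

  a_2 = 1·-3 + -1·4 = -7
  a_3 = 1·-7 + -1·-3 = -4
  a_4 = 1·-4 + -1·-7 = 3
  a_5 = 1·3 + -1·-4 = 7
  a_6 = 1·7 + -1·3 = 4
  a_7 = 1·4 + -1·7 = -3
  a_8 = 1·-3 + -1·4 = -7
  a_9 = 1·-7 + -1·-3 = -4

1,-1 ; -4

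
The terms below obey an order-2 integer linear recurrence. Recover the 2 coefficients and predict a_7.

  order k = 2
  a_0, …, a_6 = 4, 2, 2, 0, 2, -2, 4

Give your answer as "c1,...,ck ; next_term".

  a_2 = -1·2 + 1·4 = 2
  a_3 = -1·2 + 1·2 = 0
  a_4 = -1·0 + 1·2 = 2
  a_5 = -1·2 + 1·0 = -2
  a_6 = -1·-2 + 1·2 = 4
  a_7 = -1·4 + 1·-2 = -6

-1,1 ; -6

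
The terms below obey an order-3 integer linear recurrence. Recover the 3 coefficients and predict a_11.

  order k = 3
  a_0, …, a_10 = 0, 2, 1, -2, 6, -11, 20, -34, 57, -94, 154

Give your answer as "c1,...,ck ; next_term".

  a_3 = -2·1 + 0·2 + 1·0 = -2
  a_4 = -2·-2 + 0·1 + 1·2 = 6
  a_5 = -2·6 + 0·-2 + 1·1 = -11
  a_6 = -2·-11 + 0·6 + 1·-2 = 20
  a_7 = -2·20 + 0·-11 + 1·6 = -34
  a_8 = -2·-34 + 0·20 + 1·-11 = 57
  a_9 = -2·57 + 0·-34 + 1·20 = -94
  a_10 = -2·-94 + 0·57 + 1·-34 = 154
  a_11 = -2·154 + 0·-94 + 1·57 = -251

-2,0,1 ; -251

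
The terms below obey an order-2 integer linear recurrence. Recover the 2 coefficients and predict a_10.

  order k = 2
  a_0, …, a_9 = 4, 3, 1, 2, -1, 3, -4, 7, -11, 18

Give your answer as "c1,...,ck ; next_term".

-1,1 ; -29

  a_2 = -1·3 + 1·4 = 1
  a_3 = -1·1 + 1·3 = 2
  a_4 = -1·2 + 1·1 = -1
  a_5 = -1·-1 + 1·2 = 3
  a_6 = -1·3 + 1·-1 = -4
  a_7 = -1·-4 + 1·3 = 7
  a_8 = -1·7 + 1·-4 = -11
  a_9 = -1·-11 + 1·7 = 18
  a_10 = -1·18 + 1·-11 = -29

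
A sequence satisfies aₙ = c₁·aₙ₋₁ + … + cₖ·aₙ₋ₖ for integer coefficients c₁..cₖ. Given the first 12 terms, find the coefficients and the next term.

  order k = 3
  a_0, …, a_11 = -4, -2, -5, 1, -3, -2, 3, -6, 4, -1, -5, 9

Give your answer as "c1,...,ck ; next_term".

-1,0,1 ; -10

  a_3 = -1·-5 + 0·-2 + 1·-4 = 1
  a_4 = -1·1 + 0·-5 + 1·-2 = -3
  a_5 = -1·-3 + 0·1 + 1·-5 = -2
  a_6 = -1·-2 + 0·-3 + 1·1 = 3
  a_7 = -1·3 + 0·-2 + 1·-3 = -6
  a_8 = -1·-6 + 0·3 + 1·-2 = 4
  a_9 = -1·4 + 0·-6 + 1·3 = -1
  a_10 = -1·-1 + 0·4 + 1·-6 = -5
  a_11 = -1·-5 + 0·-1 + 1·4 = 9
  a_12 = -1·9 + 0·-5 + 1·-1 = -10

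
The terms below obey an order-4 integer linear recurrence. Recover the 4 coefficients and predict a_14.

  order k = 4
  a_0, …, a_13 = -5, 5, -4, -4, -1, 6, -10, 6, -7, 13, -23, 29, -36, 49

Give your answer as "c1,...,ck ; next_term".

  a_4 = -1·-4 + 0·-4 + 0·5 + 1·-5 = -1
  a_5 = -1·-1 + 0·-4 + 0·-4 + 1·5 = 6
  a_6 = -1·6 + 0·-1 + 0·-4 + 1·-4 = -10
  a_7 = -1·-10 + 0·6 + 0·-1 + 1·-4 = 6
  a_8 = -1·6 + 0·-10 + 0·6 + 1·-1 = -7
  a_9 = -1·-7 + 0·6 + 0·-10 + 1·6 = 13
  a_10 = -1·13 + 0·-7 + 0·6 + 1·-10 = -23
  a_11 = -1·-23 + 0·13 + 0·-7 + 1·6 = 29
  a_12 = -1·29 + 0·-23 + 0·13 + 1·-7 = -36
  a_13 = -1·-36 + 0·29 + 0·-23 + 1·13 = 49
  a_14 = -1·49 + 0·-36 + 0·29 + 1·-23 = -72

-1,0,0,1 ; -72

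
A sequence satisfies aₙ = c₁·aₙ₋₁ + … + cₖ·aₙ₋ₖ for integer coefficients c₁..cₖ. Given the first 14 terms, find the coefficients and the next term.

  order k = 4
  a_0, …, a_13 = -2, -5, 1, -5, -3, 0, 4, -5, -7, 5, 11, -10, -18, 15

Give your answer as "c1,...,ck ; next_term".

  a_4 = 0·-5 + -1·1 + 0·-5 + 1·-2 = -3
  a_5 = 0·-3 + -1·-5 + 0·1 + 1·-5 = 0
  a_6 = 0·0 + -1·-3 + 0·-5 + 1·1 = 4
  a_7 = 0·4 + -1·0 + 0·-3 + 1·-5 = -5
  a_8 = 0·-5 + -1·4 + 0·0 + 1·-3 = -7
  a_9 = 0·-7 + -1·-5 + 0·4 + 1·0 = 5
  a_10 = 0·5 + -1·-7 + 0·-5 + 1·4 = 11
  a_11 = 0·11 + -1·5 + 0·-7 + 1·-5 = -10
  a_12 = 0·-10 + -1·11 + 0·5 + 1·-7 = -18
  a_13 = 0·-18 + -1·-10 + 0·11 + 1·5 = 15
  a_14 = 0·15 + -1·-18 + 0·-10 + 1·11 = 29

0,-1,0,1 ; 29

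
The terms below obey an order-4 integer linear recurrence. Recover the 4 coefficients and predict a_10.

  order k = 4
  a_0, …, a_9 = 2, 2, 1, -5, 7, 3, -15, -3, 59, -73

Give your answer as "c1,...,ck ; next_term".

  a_4 = -2·-5 + -3·1 + -2·2 + 2·2 = 7
  a_5 = -2·7 + -3·-5 + -2·1 + 2·2 = 3
  a_6 = -2·3 + -3·7 + -2·-5 + 2·1 = -15
  a_7 = -2·-15 + -3·3 + -2·7 + 2·-5 = -3
  a_8 = -2·-3 + -3·-15 + -2·3 + 2·7 = 59
  a_9 = -2·59 + -3·-3 + -2·-15 + 2·3 = -73
  a_10 = -2·-73 + -3·59 + -2·-3 + 2·-15 = -55

-2,-3,-2,2 ; -55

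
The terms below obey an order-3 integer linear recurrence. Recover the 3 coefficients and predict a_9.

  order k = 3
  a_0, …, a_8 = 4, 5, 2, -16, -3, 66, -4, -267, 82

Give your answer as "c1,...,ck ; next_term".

  a_3 = 0·2 + -4·5 + 1·4 = -16
  a_4 = 0·-16 + -4·2 + 1·5 = -3
  a_5 = 0·-3 + -4·-16 + 1·2 = 66
  a_6 = 0·66 + -4·-3 + 1·-16 = -4
  a_7 = 0·-4 + -4·66 + 1·-3 = -267
  a_8 = 0·-267 + -4·-4 + 1·66 = 82
  a_9 = 0·82 + -4·-267 + 1·-4 = 1064

0,-4,1 ; 1064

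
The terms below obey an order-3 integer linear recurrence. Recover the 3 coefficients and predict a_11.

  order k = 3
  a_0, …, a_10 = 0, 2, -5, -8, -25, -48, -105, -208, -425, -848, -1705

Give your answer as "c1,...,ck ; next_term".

  a_3 = 2·-5 + 1·2 + -2·0 = -8
  a_4 = 2·-8 + 1·-5 + -2·2 = -25
  a_5 = 2·-25 + 1·-8 + -2·-5 = -48
  a_6 = 2·-48 + 1·-25 + -2·-8 = -105
  a_7 = 2·-105 + 1·-48 + -2·-25 = -208
  a_8 = 2·-208 + 1·-105 + -2·-48 = -425
  a_9 = 2·-425 + 1·-208 + -2·-105 = -848
  a_10 = 2·-848 + 1·-425 + -2·-208 = -1705
  a_11 = 2·-1705 + 1·-848 + -2·-425 = -3408

2,1,-2 ; -3408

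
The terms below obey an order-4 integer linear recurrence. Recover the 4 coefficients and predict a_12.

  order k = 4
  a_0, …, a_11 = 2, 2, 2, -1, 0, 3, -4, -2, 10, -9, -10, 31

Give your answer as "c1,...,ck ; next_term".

  a_4 = 0·-1 + -1·2 + 2·2 + -1·2 = 0
  a_5 = 0·0 + -1·-1 + 2·2 + -1·2 = 3
  a_6 = 0·3 + -1·0 + 2·-1 + -1·2 = -4
  a_7 = 0·-4 + -1·3 + 2·0 + -1·-1 = -2
  a_8 = 0·-2 + -1·-4 + 2·3 + -1·0 = 10
  a_9 = 0·10 + -1·-2 + 2·-4 + -1·3 = -9
  a_10 = 0·-9 + -1·10 + 2·-2 + -1·-4 = -10
  a_11 = 0·-10 + -1·-9 + 2·10 + -1·-2 = 31
  a_12 = 0·31 + -1·-10 + 2·-9 + -1·10 = -18

0,-1,2,-1 ; -18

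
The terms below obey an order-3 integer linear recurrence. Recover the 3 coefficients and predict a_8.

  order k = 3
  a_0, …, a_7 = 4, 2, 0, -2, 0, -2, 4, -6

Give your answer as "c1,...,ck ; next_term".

  a_3 = -1·0 + 1·2 + -1·4 = -2
  a_4 = -1·-2 + 1·0 + -1·2 = 0
  a_5 = -1·0 + 1·-2 + -1·0 = -2
  a_6 = -1·-2 + 1·0 + -1·-2 = 4
  a_7 = -1·4 + 1·-2 + -1·0 = -6
  a_8 = -1·-6 + 1·4 + -1·-2 = 12

-1,1,-1 ; 12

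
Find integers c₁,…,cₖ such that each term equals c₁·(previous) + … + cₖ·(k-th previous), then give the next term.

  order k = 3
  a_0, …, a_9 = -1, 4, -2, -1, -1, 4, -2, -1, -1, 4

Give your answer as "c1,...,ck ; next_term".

  a_3 = -1·-2 + -1·4 + -1·-1 = -1
  a_4 = -1·-1 + -1·-2 + -1·4 = -1
  a_5 = -1·-1 + -1·-1 + -1·-2 = 4
  a_6 = -1·4 + -1·-1 + -1·-1 = -2
  a_7 = -1·-2 + -1·4 + -1·-1 = -1
  a_8 = -1·-1 + -1·-2 + -1·4 = -1
  a_9 = -1·-1 + -1·-1 + -1·-2 = 4
  a_10 = -1·4 + -1·-1 + -1·-1 = -2

-1,-1,-1 ; -2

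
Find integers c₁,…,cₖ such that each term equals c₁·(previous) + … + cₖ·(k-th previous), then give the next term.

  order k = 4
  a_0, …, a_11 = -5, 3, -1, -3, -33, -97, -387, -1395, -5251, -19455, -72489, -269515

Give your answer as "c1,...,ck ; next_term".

  a_4 = 3·-3 + 3·-1 + -2·3 + 3·-5 = -33
  a_5 = 3·-33 + 3·-3 + -2·-1 + 3·3 = -97
  a_6 = 3·-97 + 3·-33 + -2·-3 + 3·-1 = -387
  a_7 = 3·-387 + 3·-97 + -2·-33 + 3·-3 = -1395
  a_8 = 3·-1395 + 3·-387 + -2·-97 + 3·-33 = -5251
  a_9 = 3·-5251 + 3·-1395 + -2·-387 + 3·-97 = -19455
  a_10 = 3·-19455 + 3·-5251 + -2·-1395 + 3·-387 = -72489
  a_11 = 3·-72489 + 3·-19455 + -2·-5251 + 3·-1395 = -269515
  a_12 = 3·-269515 + 3·-72489 + -2·-19455 + 3·-5251 = -1002855

3,3,-2,3 ; -1002855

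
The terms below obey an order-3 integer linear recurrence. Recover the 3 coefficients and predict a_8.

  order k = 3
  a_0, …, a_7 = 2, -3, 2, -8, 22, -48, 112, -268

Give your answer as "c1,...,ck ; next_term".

-2,0,-2 ; 632

  a_3 = -2·2 + 0·-3 + -2·2 = -8
  a_4 = -2·-8 + 0·2 + -2·-3 = 22
  a_5 = -2·22 + 0·-8 + -2·2 = -48
  a_6 = -2·-48 + 0·22 + -2·-8 = 112
  a_7 = -2·112 + 0·-48 + -2·22 = -268
  a_8 = -2·-268 + 0·112 + -2·-48 = 632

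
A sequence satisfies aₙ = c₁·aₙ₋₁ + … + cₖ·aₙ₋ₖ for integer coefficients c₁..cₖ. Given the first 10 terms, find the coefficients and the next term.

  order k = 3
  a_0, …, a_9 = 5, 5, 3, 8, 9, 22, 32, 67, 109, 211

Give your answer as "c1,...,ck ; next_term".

1,2,-1 ; 362

  a_3 = 1·3 + 2·5 + -1·5 = 8
  a_4 = 1·8 + 2·3 + -1·5 = 9
  a_5 = 1·9 + 2·8 + -1·3 = 22
  a_6 = 1·22 + 2·9 + -1·8 = 32
  a_7 = 1·32 + 2·22 + -1·9 = 67
  a_8 = 1·67 + 2·32 + -1·22 = 109
  a_9 = 1·109 + 2·67 + -1·32 = 211
  a_10 = 1·211 + 2·109 + -1·67 = 362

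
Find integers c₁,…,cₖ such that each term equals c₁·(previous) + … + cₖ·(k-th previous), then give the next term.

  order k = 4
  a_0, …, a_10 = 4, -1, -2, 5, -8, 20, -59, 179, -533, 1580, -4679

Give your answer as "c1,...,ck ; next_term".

  a_4 = -3·5 + 0·-2 + 1·-1 + 2·4 = -8
  a_5 = -3·-8 + 0·5 + 1·-2 + 2·-1 = 20
  a_6 = -3·20 + 0·-8 + 1·5 + 2·-2 = -59
  a_7 = -3·-59 + 0·20 + 1·-8 + 2·5 = 179
  a_8 = -3·179 + 0·-59 + 1·20 + 2·-8 = -533
  a_9 = -3·-533 + 0·179 + 1·-59 + 2·20 = 1580
  a_10 = -3·1580 + 0·-533 + 1·179 + 2·-59 = -4679
  a_11 = -3·-4679 + 0·1580 + 1·-533 + 2·179 = 13862

-3,0,1,2 ; 13862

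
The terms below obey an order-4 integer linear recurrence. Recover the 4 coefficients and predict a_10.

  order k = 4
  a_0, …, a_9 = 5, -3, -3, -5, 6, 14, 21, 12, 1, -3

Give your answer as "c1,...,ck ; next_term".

  a_4 = 2·-5 + -1·-3 + -1·-3 + 2·5 = 6
  a_5 = 2·6 + -1·-5 + -1·-3 + 2·-3 = 14
  a_6 = 2·14 + -1·6 + -1·-5 + 2·-3 = 21
  a_7 = 2·21 + -1·14 + -1·6 + 2·-5 = 12
  a_8 = 2·12 + -1·21 + -1·14 + 2·6 = 1
  a_9 = 2·1 + -1·12 + -1·21 + 2·14 = -3
  a_10 = 2·-3 + -1·1 + -1·12 + 2·21 = 23

2,-1,-1,2 ; 23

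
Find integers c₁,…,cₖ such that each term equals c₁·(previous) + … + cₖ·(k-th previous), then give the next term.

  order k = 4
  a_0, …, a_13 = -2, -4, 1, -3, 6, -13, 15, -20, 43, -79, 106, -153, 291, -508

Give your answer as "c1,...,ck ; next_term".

-1,-1,-2,2 ; 735

  a_4 = -1·-3 + -1·1 + -2·-4 + 2·-2 = 6
  a_5 = -1·6 + -1·-3 + -2·1 + 2·-4 = -13
  a_6 = -1·-13 + -1·6 + -2·-3 + 2·1 = 15
  a_7 = -1·15 + -1·-13 + -2·6 + 2·-3 = -20
  a_8 = -1·-20 + -1·15 + -2·-13 + 2·6 = 43
  a_9 = -1·43 + -1·-20 + -2·15 + 2·-13 = -79
  a_10 = -1·-79 + -1·43 + -2·-20 + 2·15 = 106
  a_11 = -1·106 + -1·-79 + -2·43 + 2·-20 = -153
  a_12 = -1·-153 + -1·106 + -2·-79 + 2·43 = 291
  a_13 = -1·291 + -1·-153 + -2·106 + 2·-79 = -508
  a_14 = -1·-508 + -1·291 + -2·-153 + 2·106 = 735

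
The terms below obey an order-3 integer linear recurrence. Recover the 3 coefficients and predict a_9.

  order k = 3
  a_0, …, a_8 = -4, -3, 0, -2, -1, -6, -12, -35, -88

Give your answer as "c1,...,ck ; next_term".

2,2,-1 ; -234

  a_3 = 2·0 + 2·-3 + -1·-4 = -2
  a_4 = 2·-2 + 2·0 + -1·-3 = -1
  a_5 = 2·-1 + 2·-2 + -1·0 = -6
  a_6 = 2·-6 + 2·-1 + -1·-2 = -12
  a_7 = 2·-12 + 2·-6 + -1·-1 = -35
  a_8 = 2·-35 + 2·-12 + -1·-6 = -88
  a_9 = 2·-88 + 2·-35 + -1·-12 = -234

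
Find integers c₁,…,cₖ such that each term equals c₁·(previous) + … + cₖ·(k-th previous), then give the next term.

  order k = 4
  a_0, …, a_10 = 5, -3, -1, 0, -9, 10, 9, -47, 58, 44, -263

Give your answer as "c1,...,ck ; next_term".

-1,-2,2,-1 ; 338

  a_4 = -1·0 + -2·-1 + 2·-3 + -1·5 = -9
  a_5 = -1·-9 + -2·0 + 2·-1 + -1·-3 = 10
  a_6 = -1·10 + -2·-9 + 2·0 + -1·-1 = 9
  a_7 = -1·9 + -2·10 + 2·-9 + -1·0 = -47
  a_8 = -1·-47 + -2·9 + 2·10 + -1·-9 = 58
  a_9 = -1·58 + -2·-47 + 2·9 + -1·10 = 44
  a_10 = -1·44 + -2·58 + 2·-47 + -1·9 = -263
  a_11 = -1·-263 + -2·44 + 2·58 + -1·-47 = 338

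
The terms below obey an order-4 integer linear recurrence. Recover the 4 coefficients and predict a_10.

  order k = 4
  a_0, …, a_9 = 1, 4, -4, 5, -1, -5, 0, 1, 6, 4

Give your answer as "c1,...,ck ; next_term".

  a_4 = 0·5 + -1·-4 + -1·4 + -1·1 = -1
  a_5 = 0·-1 + -1·5 + -1·-4 + -1·4 = -5
  a_6 = 0·-5 + -1·-1 + -1·5 + -1·-4 = 0
  a_7 = 0·0 + -1·-5 + -1·-1 + -1·5 = 1
  a_8 = 0·1 + -1·0 + -1·-5 + -1·-1 = 6
  a_9 = 0·6 + -1·1 + -1·0 + -1·-5 = 4
  a_10 = 0·4 + -1·6 + -1·1 + -1·0 = -7

0,-1,-1,-1 ; -7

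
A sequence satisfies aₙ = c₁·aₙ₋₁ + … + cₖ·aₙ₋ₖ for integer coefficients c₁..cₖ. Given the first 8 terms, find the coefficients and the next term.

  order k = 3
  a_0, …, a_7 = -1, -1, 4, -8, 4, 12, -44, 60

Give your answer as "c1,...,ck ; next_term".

-1,0,4 ; -12

  a_3 = -1·4 + 0·-1 + 4·-1 = -8
  a_4 = -1·-8 + 0·4 + 4·-1 = 4
  a_5 = -1·4 + 0·-8 + 4·4 = 12
  a_6 = -1·12 + 0·4 + 4·-8 = -44
  a_7 = -1·-44 + 0·12 + 4·4 = 60
  a_8 = -1·60 + 0·-44 + 4·12 = -12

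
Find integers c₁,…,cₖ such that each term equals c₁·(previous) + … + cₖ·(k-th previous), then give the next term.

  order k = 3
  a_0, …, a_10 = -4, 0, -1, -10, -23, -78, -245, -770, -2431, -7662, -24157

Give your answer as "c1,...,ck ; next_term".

  a_3 = 2·-1 + 3·0 + 2·-4 = -10
  a_4 = 2·-10 + 3·-1 + 2·0 = -23
  a_5 = 2·-23 + 3·-10 + 2·-1 = -78
  a_6 = 2·-78 + 3·-23 + 2·-10 = -245
  a_7 = 2·-245 + 3·-78 + 2·-23 = -770
  a_8 = 2·-770 + 3·-245 + 2·-78 = -2431
  a_9 = 2·-2431 + 3·-770 + 2·-245 = -7662
  a_10 = 2·-7662 + 3·-2431 + 2·-770 = -24157
  a_11 = 2·-24157 + 3·-7662 + 2·-2431 = -76162

2,3,2 ; -76162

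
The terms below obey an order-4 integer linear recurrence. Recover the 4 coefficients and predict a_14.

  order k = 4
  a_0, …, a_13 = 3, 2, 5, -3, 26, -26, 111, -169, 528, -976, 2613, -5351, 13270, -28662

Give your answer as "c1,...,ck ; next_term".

  a_4 = -1·-3 + 3·5 + 1·2 + 2·3 = 26
  a_5 = -1·26 + 3·-3 + 1·5 + 2·2 = -26
  a_6 = -1·-26 + 3·26 + 1·-3 + 2·5 = 111
  a_7 = -1·111 + 3·-26 + 1·26 + 2·-3 = -169
  a_8 = -1·-169 + 3·111 + 1·-26 + 2·26 = 528
  a_9 = -1·528 + 3·-169 + 1·111 + 2·-26 = -976
  a_10 = -1·-976 + 3·528 + 1·-169 + 2·111 = 2613
  a_11 = -1·2613 + 3·-976 + 1·528 + 2·-169 = -5351
  a_12 = -1·-5351 + 3·2613 + 1·-976 + 2·528 = 13270
  a_13 = -1·13270 + 3·-5351 + 1·2613 + 2·-976 = -28662
  a_14 = -1·-28662 + 3·13270 + 1·-5351 + 2·2613 = 68347

-1,3,1,2 ; 68347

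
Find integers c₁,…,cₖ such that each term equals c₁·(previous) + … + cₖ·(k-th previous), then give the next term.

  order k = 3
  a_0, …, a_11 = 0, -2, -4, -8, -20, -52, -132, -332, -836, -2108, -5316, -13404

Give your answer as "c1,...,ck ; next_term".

  a_3 = 3·-4 + -2·-2 + 2·0 = -8
  a_4 = 3·-8 + -2·-4 + 2·-2 = -20
  a_5 = 3·-20 + -2·-8 + 2·-4 = -52
  a_6 = 3·-52 + -2·-20 + 2·-8 = -132
  a_7 = 3·-132 + -2·-52 + 2·-20 = -332
  a_8 = 3·-332 + -2·-132 + 2·-52 = -836
  a_9 = 3·-836 + -2·-332 + 2·-132 = -2108
  a_10 = 3·-2108 + -2·-836 + 2·-332 = -5316
  a_11 = 3·-5316 + -2·-2108 + 2·-836 = -13404
  a_12 = 3·-13404 + -2·-5316 + 2·-2108 = -33796

3,-2,2 ; -33796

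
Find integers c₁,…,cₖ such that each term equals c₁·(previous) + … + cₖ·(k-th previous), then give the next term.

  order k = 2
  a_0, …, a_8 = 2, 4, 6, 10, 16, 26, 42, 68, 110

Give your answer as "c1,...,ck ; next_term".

1,1 ; 178

  a_2 = 1·4 + 1·2 = 6
  a_3 = 1·6 + 1·4 = 10
  a_4 = 1·10 + 1·6 = 16
  a_5 = 1·16 + 1·10 = 26
  a_6 = 1·26 + 1·16 = 42
  a_7 = 1·42 + 1·26 = 68
  a_8 = 1·68 + 1·42 = 110
  a_9 = 1·110 + 1·68 = 178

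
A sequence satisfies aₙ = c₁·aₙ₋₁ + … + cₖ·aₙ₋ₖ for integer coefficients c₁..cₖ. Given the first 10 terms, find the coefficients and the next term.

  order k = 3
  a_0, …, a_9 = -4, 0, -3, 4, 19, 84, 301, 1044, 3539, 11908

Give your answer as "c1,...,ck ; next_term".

  a_3 = 4·-3 + -1·0 + -4·-4 = 4
  a_4 = 4·4 + -1·-3 + -4·0 = 19
  a_5 = 4·19 + -1·4 + -4·-3 = 84
  a_6 = 4·84 + -1·19 + -4·4 = 301
  a_7 = 4·301 + -1·84 + -4·19 = 1044
  a_8 = 4·1044 + -1·301 + -4·84 = 3539
  a_9 = 4·3539 + -1·1044 + -4·301 = 11908
  a_10 = 4·11908 + -1·3539 + -4·1044 = 39917

4,-1,-4 ; 39917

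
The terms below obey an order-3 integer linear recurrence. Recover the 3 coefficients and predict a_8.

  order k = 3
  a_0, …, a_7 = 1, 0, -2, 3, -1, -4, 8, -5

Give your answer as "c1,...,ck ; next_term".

  a_3 = -1·-2 + -1·0 + 1·1 = 3
  a_4 = -1·3 + -1·-2 + 1·0 = -1
  a_5 = -1·-1 + -1·3 + 1·-2 = -4
  a_6 = -1·-4 + -1·-1 + 1·3 = 8
  a_7 = -1·8 + -1·-4 + 1·-1 = -5
  a_8 = -1·-5 + -1·8 + 1·-4 = -7

-1,-1,1 ; -7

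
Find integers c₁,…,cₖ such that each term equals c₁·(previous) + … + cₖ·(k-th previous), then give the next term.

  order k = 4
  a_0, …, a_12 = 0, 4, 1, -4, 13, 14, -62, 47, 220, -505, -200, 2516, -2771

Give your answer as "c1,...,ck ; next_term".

-1,-3,3,3 ; -6892

  a_4 = -1·-4 + -3·1 + 3·4 + 3·0 = 13
  a_5 = -1·13 + -3·-4 + 3·1 + 3·4 = 14
  a_6 = -1·14 + -3·13 + 3·-4 + 3·1 = -62
  a_7 = -1·-62 + -3·14 + 3·13 + 3·-4 = 47
  a_8 = -1·47 + -3·-62 + 3·14 + 3·13 = 220
  a_9 = -1·220 + -3·47 + 3·-62 + 3·14 = -505
  a_10 = -1·-505 + -3·220 + 3·47 + 3·-62 = -200
  a_11 = -1·-200 + -3·-505 + 3·220 + 3·47 = 2516
  a_12 = -1·2516 + -3·-200 + 3·-505 + 3·220 = -2771
  a_13 = -1·-2771 + -3·2516 + 3·-200 + 3·-505 = -6892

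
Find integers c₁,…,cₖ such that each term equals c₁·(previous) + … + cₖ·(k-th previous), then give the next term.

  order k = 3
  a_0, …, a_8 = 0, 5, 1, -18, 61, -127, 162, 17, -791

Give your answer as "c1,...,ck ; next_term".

  a_3 = -3·1 + -3·5 + 2·0 = -18
  a_4 = -3·-18 + -3·1 + 2·5 = 61
  a_5 = -3·61 + -3·-18 + 2·1 = -127
  a_6 = -3·-127 + -3·61 + 2·-18 = 162
  a_7 = -3·162 + -3·-127 + 2·61 = 17
  a_8 = -3·17 + -3·162 + 2·-127 = -791
  a_9 = -3·-791 + -3·17 + 2·162 = 2646

-3,-3,2 ; 2646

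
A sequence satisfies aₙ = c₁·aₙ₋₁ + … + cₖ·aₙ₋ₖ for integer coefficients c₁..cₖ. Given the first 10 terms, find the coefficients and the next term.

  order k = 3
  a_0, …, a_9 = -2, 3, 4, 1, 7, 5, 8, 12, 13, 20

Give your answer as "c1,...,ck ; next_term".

  a_3 = 0·4 + 1·3 + 1·-2 = 1
  a_4 = 0·1 + 1·4 + 1·3 = 7
  a_5 = 0·7 + 1·1 + 1·4 = 5
  a_6 = 0·5 + 1·7 + 1·1 = 8
  a_7 = 0·8 + 1·5 + 1·7 = 12
  a_8 = 0·12 + 1·8 + 1·5 = 13
  a_9 = 0·13 + 1·12 + 1·8 = 20
  a_10 = 0·20 + 1·13 + 1·12 = 25

0,1,1 ; 25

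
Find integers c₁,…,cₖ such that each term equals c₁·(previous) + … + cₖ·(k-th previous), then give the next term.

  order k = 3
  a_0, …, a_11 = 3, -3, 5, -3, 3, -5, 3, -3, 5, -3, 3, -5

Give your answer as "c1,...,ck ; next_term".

0,0,-1 ; 3

  a_3 = 0·5 + 0·-3 + -1·3 = -3
  a_4 = 0·-3 + 0·5 + -1·-3 = 3
  a_5 = 0·3 + 0·-3 + -1·5 = -5
  a_6 = 0·-5 + 0·3 + -1·-3 = 3
  a_7 = 0·3 + 0·-5 + -1·3 = -3
  a_8 = 0·-3 + 0·3 + -1·-5 = 5
  a_9 = 0·5 + 0·-3 + -1·3 = -3
  a_10 = 0·-3 + 0·5 + -1·-3 = 3
  a_11 = 0·3 + 0·-3 + -1·5 = -5
  a_12 = 0·-5 + 0·3 + -1·-3 = 3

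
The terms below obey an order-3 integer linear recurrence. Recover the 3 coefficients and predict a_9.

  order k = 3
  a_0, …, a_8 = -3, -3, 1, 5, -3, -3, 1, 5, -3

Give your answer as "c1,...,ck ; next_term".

  a_3 = -1·1 + -1·-3 + -1·-3 = 5
  a_4 = -1·5 + -1·1 + -1·-3 = -3
  a_5 = -1·-3 + -1·5 + -1·1 = -3
  a_6 = -1·-3 + -1·-3 + -1·5 = 1
  a_7 = -1·1 + -1·-3 + -1·-3 = 5
  a_8 = -1·5 + -1·1 + -1·-3 = -3
  a_9 = -1·-3 + -1·5 + -1·1 = -3

-1,-1,-1 ; -3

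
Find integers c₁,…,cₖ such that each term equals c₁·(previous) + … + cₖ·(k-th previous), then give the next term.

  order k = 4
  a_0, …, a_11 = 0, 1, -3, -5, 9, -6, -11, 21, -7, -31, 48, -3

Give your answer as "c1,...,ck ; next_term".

-1,-1,1,1 ; -83

  a_4 = -1·-5 + -1·-3 + 1·1 + 1·0 = 9
  a_5 = -1·9 + -1·-5 + 1·-3 + 1·1 = -6
  a_6 = -1·-6 + -1·9 + 1·-5 + 1·-3 = -11
  a_7 = -1·-11 + -1·-6 + 1·9 + 1·-5 = 21
  a_8 = -1·21 + -1·-11 + 1·-6 + 1·9 = -7
  a_9 = -1·-7 + -1·21 + 1·-11 + 1·-6 = -31
  a_10 = -1·-31 + -1·-7 + 1·21 + 1·-11 = 48
  a_11 = -1·48 + -1·-31 + 1·-7 + 1·21 = -3
  a_12 = -1·-3 + -1·48 + 1·-31 + 1·-7 = -83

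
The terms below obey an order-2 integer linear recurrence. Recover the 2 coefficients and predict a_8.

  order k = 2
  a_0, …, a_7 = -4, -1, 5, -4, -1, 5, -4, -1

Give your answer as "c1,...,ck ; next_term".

  a_2 = -1·-1 + -1·-4 = 5
  a_3 = -1·5 + -1·-1 = -4
  a_4 = -1·-4 + -1·5 = -1
  a_5 = -1·-1 + -1·-4 = 5
  a_6 = -1·5 + -1·-1 = -4
  a_7 = -1·-4 + -1·5 = -1
  a_8 = -1·-1 + -1·-4 = 5

-1,-1 ; 5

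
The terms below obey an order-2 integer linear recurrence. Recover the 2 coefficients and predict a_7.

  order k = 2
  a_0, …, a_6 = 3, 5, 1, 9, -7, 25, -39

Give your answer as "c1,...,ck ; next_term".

  a_2 = -1·5 + 2·3 = 1
  a_3 = -1·1 + 2·5 = 9
  a_4 = -1·9 + 2·1 = -7
  a_5 = -1·-7 + 2·9 = 25
  a_6 = -1·25 + 2·-7 = -39
  a_7 = -1·-39 + 2·25 = 89

-1,2 ; 89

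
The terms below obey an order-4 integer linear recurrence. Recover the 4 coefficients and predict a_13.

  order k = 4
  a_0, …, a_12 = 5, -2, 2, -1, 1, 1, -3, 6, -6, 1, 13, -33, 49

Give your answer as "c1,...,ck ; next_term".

-2,-1,2,1 ; -38

  a_4 = -2·-1 + -1·2 + 2·-2 + 1·5 = 1
  a_5 = -2·1 + -1·-1 + 2·2 + 1·-2 = 1
  a_6 = -2·1 + -1·1 + 2·-1 + 1·2 = -3
  a_7 = -2·-3 + -1·1 + 2·1 + 1·-1 = 6
  a_8 = -2·6 + -1·-3 + 2·1 + 1·1 = -6
  a_9 = -2·-6 + -1·6 + 2·-3 + 1·1 = 1
  a_10 = -2·1 + -1·-6 + 2·6 + 1·-3 = 13
  a_11 = -2·13 + -1·1 + 2·-6 + 1·6 = -33
  a_12 = -2·-33 + -1·13 + 2·1 + 1·-6 = 49
  a_13 = -2·49 + -1·-33 + 2·13 + 1·1 = -38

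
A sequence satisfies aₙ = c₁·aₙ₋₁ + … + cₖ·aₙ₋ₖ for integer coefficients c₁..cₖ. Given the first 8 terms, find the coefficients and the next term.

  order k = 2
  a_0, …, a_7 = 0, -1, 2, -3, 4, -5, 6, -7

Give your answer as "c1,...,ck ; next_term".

  a_2 = -2·-1 + -1·0 = 2
  a_3 = -2·2 + -1·-1 = -3
  a_4 = -2·-3 + -1·2 = 4
  a_5 = -2·4 + -1·-3 = -5
  a_6 = -2·-5 + -1·4 = 6
  a_7 = -2·6 + -1·-5 = -7
  a_8 = -2·-7 + -1·6 = 8

-2,-1 ; 8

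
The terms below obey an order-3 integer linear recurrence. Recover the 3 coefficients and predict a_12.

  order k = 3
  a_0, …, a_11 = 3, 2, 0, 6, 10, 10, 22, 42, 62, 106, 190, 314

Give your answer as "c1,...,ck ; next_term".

1,0,2 ; 526

  a_3 = 1·0 + 0·2 + 2·3 = 6
  a_4 = 1·6 + 0·0 + 2·2 = 10
  a_5 = 1·10 + 0·6 + 2·0 = 10
  a_6 = 1·10 + 0·10 + 2·6 = 22
  a_7 = 1·22 + 0·10 + 2·10 = 42
  a_8 = 1·42 + 0·22 + 2·10 = 62
  a_9 = 1·62 + 0·42 + 2·22 = 106
  a_10 = 1·106 + 0·62 + 2·42 = 190
  a_11 = 1·190 + 0·106 + 2·62 = 314
  a_12 = 1·314 + 0·190 + 2·106 = 526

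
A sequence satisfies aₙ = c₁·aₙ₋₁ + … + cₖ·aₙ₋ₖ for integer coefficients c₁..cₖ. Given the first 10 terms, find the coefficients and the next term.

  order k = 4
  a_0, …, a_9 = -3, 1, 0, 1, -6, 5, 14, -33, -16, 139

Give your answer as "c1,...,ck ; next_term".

-1,-3,1,2 ; -96

  a_4 = -1·1 + -3·0 + 1·1 + 2·-3 = -6
  a_5 = -1·-6 + -3·1 + 1·0 + 2·1 = 5
  a_6 = -1·5 + -3·-6 + 1·1 + 2·0 = 14
  a_7 = -1·14 + -3·5 + 1·-6 + 2·1 = -33
  a_8 = -1·-33 + -3·14 + 1·5 + 2·-6 = -16
  a_9 = -1·-16 + -3·-33 + 1·14 + 2·5 = 139
  a_10 = -1·139 + -3·-16 + 1·-33 + 2·14 = -96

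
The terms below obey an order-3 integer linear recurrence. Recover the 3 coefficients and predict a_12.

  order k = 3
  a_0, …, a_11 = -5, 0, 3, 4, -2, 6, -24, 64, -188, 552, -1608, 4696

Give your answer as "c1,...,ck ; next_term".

  a_3 = -2·3 + 2·0 + -2·-5 = 4
  a_4 = -2·4 + 2·3 + -2·0 = -2
  a_5 = -2·-2 + 2·4 + -2·3 = 6
  a_6 = -2·6 + 2·-2 + -2·4 = -24
  a_7 = -2·-24 + 2·6 + -2·-2 = 64
  a_8 = -2·64 + 2·-24 + -2·6 = -188
  a_9 = -2·-188 + 2·64 + -2·-24 = 552
  a_10 = -2·552 + 2·-188 + -2·64 = -1608
  a_11 = -2·-1608 + 2·552 + -2·-188 = 4696
  a_12 = -2·4696 + 2·-1608 + -2·552 = -13712

-2,2,-2 ; -13712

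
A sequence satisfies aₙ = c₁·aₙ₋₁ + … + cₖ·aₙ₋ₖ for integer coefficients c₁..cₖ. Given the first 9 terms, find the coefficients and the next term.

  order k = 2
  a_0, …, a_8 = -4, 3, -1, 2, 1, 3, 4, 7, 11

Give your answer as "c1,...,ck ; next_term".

  a_2 = 1·3 + 1·-4 = -1
  a_3 = 1·-1 + 1·3 = 2
  a_4 = 1·2 + 1·-1 = 1
  a_5 = 1·1 + 1·2 = 3
  a_6 = 1·3 + 1·1 = 4
  a_7 = 1·4 + 1·3 = 7
  a_8 = 1·7 + 1·4 = 11
  a_9 = 1·11 + 1·7 = 18

1,1 ; 18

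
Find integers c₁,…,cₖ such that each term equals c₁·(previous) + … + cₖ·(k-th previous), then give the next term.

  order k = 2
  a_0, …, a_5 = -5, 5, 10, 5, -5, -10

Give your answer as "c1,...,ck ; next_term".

  a_2 = 1·5 + -1·-5 = 10
  a_3 = 1·10 + -1·5 = 5
  a_4 = 1·5 + -1·10 = -5
  a_5 = 1·-5 + -1·5 = -10
  a_6 = 1·-10 + -1·-5 = -5

1,-1 ; -5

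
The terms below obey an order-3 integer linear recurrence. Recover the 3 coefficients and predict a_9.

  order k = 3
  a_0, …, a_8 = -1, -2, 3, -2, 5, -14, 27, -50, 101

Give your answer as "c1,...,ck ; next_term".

  a_3 = -2·3 + -1·-2 + -2·-1 = -2
  a_4 = -2·-2 + -1·3 + -2·-2 = 5
  a_5 = -2·5 + -1·-2 + -2·3 = -14
  a_6 = -2·-14 + -1·5 + -2·-2 = 27
  a_7 = -2·27 + -1·-14 + -2·5 = -50
  a_8 = -2·-50 + -1·27 + -2·-14 = 101
  a_9 = -2·101 + -1·-50 + -2·27 = -206

-2,-1,-2 ; -206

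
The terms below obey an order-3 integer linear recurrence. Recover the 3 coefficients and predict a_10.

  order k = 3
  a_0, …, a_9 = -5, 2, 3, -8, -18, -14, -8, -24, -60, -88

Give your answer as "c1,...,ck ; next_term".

2,-2,2 ; -104

  a_3 = 2·3 + -2·2 + 2·-5 = -8
  a_4 = 2·-8 + -2·3 + 2·2 = -18
  a_5 = 2·-18 + -2·-8 + 2·3 = -14
  a_6 = 2·-14 + -2·-18 + 2·-8 = -8
  a_7 = 2·-8 + -2·-14 + 2·-18 = -24
  a_8 = 2·-24 + -2·-8 + 2·-14 = -60
  a_9 = 2·-60 + -2·-24 + 2·-8 = -88
  a_10 = 2·-88 + -2·-60 + 2·-24 = -104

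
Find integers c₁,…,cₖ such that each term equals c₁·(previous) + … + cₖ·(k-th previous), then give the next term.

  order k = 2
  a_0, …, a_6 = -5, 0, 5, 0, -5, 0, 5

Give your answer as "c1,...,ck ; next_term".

  a_2 = 0·0 + -1·-5 = 5
  a_3 = 0·5 + -1·0 = 0
  a_4 = 0·0 + -1·5 = -5
  a_5 = 0·-5 + -1·0 = 0
  a_6 = 0·0 + -1·-5 = 5
  a_7 = 0·5 + -1·0 = 0

0,-1 ; 0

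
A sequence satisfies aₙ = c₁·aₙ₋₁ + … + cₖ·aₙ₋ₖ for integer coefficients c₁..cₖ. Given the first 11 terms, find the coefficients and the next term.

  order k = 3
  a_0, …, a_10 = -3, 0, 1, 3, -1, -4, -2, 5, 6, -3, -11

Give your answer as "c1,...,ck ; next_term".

  a_3 = 0·1 + -1·0 + -1·-3 = 3
  a_4 = 0·3 + -1·1 + -1·0 = -1
  a_5 = 0·-1 + -1·3 + -1·1 = -4
  a_6 = 0·-4 + -1·-1 + -1·3 = -2
  a_7 = 0·-2 + -1·-4 + -1·-1 = 5
  a_8 = 0·5 + -1·-2 + -1·-4 = 6
  a_9 = 0·6 + -1·5 + -1·-2 = -3
  a_10 = 0·-3 + -1·6 + -1·5 = -11
  a_11 = 0·-11 + -1·-3 + -1·6 = -3

0,-1,-1 ; -3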